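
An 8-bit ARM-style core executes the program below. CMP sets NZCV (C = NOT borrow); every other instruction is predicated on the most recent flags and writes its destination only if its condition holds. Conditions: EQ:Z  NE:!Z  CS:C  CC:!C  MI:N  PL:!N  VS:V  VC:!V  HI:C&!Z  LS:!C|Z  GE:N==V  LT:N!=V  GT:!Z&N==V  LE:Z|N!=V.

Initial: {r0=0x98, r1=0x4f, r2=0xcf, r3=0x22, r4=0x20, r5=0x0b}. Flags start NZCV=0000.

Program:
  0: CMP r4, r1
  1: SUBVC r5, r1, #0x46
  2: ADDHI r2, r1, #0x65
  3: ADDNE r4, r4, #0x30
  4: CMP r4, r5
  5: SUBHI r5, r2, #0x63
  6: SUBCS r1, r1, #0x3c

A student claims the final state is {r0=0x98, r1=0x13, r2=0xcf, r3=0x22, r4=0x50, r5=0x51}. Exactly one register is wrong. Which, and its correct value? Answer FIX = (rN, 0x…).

FIX = (r5, 0x6c)

[0] flags=1000 → (cmp)
[1] flags=1000 VC?T → r5=0x09
[2] flags=1000 HI?F → skip
[3] flags=1000 NE?T → r4=0x50
[4] flags=0010 → (cmp)
[5] flags=0010 HI?T → r5=0x6c
[6] flags=0010 CS?T → r1=0x13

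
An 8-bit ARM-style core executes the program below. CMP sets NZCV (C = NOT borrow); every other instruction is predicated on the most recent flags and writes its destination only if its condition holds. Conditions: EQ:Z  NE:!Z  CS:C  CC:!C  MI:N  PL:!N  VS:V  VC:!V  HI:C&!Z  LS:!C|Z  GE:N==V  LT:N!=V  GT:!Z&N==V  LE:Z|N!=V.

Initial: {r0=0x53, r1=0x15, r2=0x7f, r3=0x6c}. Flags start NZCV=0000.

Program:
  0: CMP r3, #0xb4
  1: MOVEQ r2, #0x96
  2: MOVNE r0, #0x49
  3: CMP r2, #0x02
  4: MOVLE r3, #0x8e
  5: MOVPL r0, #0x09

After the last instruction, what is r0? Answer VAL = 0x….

[0] flags=1001 → (cmp)
[1] flags=1001 EQ?F → skip
[2] flags=1001 NE?T → r0=0x49
[3] flags=0010 → (cmp)
[4] flags=0010 LE?F → skip
[5] flags=0010 PL?T → r0=0x09

VAL = 0x09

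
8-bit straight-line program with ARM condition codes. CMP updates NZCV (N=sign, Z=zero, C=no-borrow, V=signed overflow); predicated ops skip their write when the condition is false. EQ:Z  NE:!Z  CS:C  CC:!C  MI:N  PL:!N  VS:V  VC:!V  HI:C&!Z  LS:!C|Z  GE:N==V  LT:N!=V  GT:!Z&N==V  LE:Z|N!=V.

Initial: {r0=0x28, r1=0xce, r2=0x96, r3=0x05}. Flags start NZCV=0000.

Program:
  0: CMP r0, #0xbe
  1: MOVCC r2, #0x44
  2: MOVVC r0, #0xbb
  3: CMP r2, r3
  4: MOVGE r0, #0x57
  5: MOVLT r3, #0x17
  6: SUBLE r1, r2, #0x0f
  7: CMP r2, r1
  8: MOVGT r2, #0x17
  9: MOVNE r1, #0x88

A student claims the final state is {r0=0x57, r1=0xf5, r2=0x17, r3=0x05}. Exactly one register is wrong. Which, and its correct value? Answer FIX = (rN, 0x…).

0: ✓ CMP  NZCV=0000
1: ✓ MOVCC  r2←0x44
2: ✓ MOVVC  r0←0xbb
3: ✓ CMP  NZCV=0010
4: ✓ MOVGE  r0←0x57
5: · MOVLT
6: · SUBLE
7: ✓ CMP  NZCV=0000
8: ✓ MOVGT  r2←0x17
9: ✓ MOVNE  r1←0x88

FIX = (r1, 0x88)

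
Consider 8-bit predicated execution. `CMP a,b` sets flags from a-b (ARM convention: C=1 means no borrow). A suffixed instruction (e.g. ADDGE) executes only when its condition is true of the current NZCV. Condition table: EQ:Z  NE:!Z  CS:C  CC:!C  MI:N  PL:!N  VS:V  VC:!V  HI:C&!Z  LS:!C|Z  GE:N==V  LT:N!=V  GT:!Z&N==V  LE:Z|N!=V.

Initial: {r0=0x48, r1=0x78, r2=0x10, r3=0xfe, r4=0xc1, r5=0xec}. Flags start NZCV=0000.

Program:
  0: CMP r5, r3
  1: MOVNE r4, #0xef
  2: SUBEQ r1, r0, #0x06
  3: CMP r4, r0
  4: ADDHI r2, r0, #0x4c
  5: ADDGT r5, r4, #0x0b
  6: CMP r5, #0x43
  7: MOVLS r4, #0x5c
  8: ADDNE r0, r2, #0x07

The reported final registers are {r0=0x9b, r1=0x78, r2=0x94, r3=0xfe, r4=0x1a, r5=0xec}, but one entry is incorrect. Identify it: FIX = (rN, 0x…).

0: ✓ CMP  NZCV=1000
1: ✓ MOVNE  r4←0xef
2: · SUBEQ
3: ✓ CMP  NZCV=1010
4: ✓ ADDHI  r2←0x94
5: · ADDGT
6: ✓ CMP  NZCV=1010
7: · MOVLS
8: ✓ ADDNE  r0←0x9b

FIX = (r4, 0xef)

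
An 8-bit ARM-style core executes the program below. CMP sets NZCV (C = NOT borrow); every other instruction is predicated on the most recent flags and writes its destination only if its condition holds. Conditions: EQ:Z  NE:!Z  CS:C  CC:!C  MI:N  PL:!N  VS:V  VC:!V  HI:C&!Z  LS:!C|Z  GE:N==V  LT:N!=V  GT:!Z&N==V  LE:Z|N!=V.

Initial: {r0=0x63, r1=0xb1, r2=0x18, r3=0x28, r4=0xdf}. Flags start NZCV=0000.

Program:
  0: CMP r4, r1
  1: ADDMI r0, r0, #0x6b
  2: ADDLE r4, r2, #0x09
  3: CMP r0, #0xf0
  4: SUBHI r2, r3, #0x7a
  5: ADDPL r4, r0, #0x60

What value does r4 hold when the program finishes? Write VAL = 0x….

VAL = 0xc3

[0] flags=0010 → (cmp)
[1] flags=0010 MI?F → skip
[2] flags=0010 LE?F → skip
[3] flags=0000 → (cmp)
[4] flags=0000 HI?F → skip
[5] flags=0000 PL?T → r4=0xc3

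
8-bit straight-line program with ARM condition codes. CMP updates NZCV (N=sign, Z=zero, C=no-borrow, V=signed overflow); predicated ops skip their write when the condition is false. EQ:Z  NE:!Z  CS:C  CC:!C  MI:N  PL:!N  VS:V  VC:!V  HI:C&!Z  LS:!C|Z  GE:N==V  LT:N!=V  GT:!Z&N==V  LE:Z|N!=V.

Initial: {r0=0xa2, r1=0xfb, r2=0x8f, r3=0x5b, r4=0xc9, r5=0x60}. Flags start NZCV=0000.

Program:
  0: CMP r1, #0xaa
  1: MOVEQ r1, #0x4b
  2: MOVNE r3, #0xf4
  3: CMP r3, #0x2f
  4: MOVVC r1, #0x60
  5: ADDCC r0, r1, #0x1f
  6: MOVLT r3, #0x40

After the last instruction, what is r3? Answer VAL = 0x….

VAL = 0x40

[0] flags=0010 → (cmp)
[1] flags=0010 EQ?F → skip
[2] flags=0010 NE?T → r3=0xf4
[3] flags=1010 → (cmp)
[4] flags=1010 VC?T → r1=0x60
[5] flags=1010 CC?F → skip
[6] flags=1010 LT?T → r3=0x40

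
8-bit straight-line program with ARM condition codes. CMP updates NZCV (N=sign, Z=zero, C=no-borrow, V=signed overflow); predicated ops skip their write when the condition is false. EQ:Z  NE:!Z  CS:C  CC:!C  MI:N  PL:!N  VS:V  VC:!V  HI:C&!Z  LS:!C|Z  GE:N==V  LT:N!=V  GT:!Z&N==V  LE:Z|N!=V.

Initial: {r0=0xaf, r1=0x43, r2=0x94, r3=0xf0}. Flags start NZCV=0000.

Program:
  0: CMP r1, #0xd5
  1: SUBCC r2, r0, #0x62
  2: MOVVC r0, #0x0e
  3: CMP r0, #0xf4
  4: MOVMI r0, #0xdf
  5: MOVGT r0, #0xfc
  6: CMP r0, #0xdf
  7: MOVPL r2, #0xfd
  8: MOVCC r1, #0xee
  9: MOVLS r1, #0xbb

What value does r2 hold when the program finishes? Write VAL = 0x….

VAL = 0xfd

0: ✓ CMP  NZCV=0000
1: ✓ SUBCC  r2←0x4d
2: ✓ MOVVC  r0←0x0e
3: ✓ CMP  NZCV=0000
4: · MOVMI
5: ✓ MOVGT  r0←0xfc
6: ✓ CMP  NZCV=0010
7: ✓ MOVPL  r2←0xfd
8: · MOVCC
9: · MOVLS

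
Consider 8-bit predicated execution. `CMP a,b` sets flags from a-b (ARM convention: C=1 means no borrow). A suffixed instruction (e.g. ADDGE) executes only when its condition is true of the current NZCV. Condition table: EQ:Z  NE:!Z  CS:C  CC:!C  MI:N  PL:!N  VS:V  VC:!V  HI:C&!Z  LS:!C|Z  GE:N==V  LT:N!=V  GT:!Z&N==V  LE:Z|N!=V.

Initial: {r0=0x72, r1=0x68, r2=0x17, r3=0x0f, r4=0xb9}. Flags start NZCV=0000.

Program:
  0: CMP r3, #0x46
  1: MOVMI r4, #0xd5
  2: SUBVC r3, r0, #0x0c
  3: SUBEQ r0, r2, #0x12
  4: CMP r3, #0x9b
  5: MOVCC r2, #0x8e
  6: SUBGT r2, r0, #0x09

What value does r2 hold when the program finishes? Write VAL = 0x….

0: ✓ CMP  NZCV=1000
1: ✓ MOVMI  r4←0xd5
2: ✓ SUBVC  r3←0x66
3: · SUBEQ
4: ✓ CMP  NZCV=1001
5: ✓ MOVCC  r2←0x8e
6: ✓ SUBGT  r2←0x69

VAL = 0x69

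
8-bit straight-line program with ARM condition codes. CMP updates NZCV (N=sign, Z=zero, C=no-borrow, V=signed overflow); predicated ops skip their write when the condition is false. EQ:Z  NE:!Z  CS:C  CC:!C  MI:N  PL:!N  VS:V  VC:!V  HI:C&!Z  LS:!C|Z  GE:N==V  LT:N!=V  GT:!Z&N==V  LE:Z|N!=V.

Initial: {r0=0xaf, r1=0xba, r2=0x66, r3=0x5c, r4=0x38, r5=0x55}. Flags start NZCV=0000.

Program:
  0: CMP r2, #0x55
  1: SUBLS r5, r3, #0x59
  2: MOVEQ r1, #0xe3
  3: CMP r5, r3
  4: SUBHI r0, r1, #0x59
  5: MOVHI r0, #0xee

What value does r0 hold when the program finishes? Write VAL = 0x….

[0] flags=0010 → (cmp)
[1] flags=0010 LS?F → skip
[2] flags=0010 EQ?F → skip
[3] flags=1000 → (cmp)
[4] flags=1000 HI?F → skip
[5] flags=1000 HI?F → skip

VAL = 0xaf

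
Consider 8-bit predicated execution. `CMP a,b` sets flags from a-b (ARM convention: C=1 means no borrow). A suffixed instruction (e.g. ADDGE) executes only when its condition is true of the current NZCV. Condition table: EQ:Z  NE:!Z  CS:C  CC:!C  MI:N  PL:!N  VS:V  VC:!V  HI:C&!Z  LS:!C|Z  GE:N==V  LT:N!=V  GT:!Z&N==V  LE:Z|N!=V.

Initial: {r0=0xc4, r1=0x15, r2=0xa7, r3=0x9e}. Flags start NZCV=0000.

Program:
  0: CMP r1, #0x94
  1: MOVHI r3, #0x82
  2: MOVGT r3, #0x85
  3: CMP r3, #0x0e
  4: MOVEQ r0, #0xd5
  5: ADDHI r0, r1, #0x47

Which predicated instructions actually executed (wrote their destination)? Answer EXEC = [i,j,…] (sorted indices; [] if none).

EXEC = [2,5]

[0] flags=1001 → (cmp)
[1] flags=1001 HI?F → skip
[2] flags=1001 GT?T → r3=0x85
[3] flags=0011 → (cmp)
[4] flags=0011 EQ?F → skip
[5] flags=0011 HI?T → r0=0x5c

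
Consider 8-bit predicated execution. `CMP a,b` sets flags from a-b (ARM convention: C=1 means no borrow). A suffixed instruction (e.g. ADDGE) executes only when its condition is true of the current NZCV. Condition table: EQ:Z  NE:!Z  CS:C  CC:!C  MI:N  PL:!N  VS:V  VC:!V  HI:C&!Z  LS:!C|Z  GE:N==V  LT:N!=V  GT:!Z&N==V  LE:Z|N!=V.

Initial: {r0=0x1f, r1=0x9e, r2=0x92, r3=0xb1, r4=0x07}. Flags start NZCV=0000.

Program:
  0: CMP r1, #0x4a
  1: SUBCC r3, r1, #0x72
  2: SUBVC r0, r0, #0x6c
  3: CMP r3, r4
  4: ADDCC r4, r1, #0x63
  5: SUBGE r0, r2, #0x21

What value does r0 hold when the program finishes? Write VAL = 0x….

0: ✓ CMP  NZCV=0011
1: · SUBCC
2: · SUBVC
3: ✓ CMP  NZCV=1010
4: · ADDCC
5: · SUBGE

VAL = 0x1f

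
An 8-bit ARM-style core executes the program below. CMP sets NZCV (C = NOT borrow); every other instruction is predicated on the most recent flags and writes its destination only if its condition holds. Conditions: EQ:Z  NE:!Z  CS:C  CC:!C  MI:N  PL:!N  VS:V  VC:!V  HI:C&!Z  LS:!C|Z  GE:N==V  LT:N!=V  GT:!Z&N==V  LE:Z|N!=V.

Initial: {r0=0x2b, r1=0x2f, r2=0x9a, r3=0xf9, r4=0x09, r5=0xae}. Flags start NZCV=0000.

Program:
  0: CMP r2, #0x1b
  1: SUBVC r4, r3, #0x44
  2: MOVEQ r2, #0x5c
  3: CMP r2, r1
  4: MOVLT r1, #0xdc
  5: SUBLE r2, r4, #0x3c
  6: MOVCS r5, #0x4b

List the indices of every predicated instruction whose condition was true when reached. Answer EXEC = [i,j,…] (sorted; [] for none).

EXEC = [4,5,6]

0: ✓ CMP  NZCV=0011
1: · SUBVC
2: · MOVEQ
3: ✓ CMP  NZCV=0011
4: ✓ MOVLT  r1←0xdc
5: ✓ SUBLE  r2←0xcd
6: ✓ MOVCS  r5←0x4b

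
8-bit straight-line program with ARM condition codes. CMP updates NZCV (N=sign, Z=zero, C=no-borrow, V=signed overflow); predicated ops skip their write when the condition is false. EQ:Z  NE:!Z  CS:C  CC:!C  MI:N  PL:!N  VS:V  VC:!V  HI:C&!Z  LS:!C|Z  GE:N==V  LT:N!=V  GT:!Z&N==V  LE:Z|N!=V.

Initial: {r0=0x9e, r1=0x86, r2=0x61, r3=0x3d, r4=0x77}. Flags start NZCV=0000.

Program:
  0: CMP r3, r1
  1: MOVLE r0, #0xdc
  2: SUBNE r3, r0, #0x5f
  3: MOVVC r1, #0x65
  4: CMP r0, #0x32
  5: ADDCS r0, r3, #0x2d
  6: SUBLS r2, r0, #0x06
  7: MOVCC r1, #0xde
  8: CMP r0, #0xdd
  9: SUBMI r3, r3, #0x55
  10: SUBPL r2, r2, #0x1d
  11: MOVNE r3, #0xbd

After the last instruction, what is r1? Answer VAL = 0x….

0: ✓ CMP  NZCV=1001
1: · MOVLE
2: ✓ SUBNE  r3←0x3f
3: · MOVVC
4: ✓ CMP  NZCV=0011
5: ✓ ADDCS  r0←0x6c
6: · SUBLS
7: · MOVCC
8: ✓ CMP  NZCV=1001
9: ✓ SUBMI  r3←0xea
10: · SUBPL
11: ✓ MOVNE  r3←0xbd

VAL = 0x86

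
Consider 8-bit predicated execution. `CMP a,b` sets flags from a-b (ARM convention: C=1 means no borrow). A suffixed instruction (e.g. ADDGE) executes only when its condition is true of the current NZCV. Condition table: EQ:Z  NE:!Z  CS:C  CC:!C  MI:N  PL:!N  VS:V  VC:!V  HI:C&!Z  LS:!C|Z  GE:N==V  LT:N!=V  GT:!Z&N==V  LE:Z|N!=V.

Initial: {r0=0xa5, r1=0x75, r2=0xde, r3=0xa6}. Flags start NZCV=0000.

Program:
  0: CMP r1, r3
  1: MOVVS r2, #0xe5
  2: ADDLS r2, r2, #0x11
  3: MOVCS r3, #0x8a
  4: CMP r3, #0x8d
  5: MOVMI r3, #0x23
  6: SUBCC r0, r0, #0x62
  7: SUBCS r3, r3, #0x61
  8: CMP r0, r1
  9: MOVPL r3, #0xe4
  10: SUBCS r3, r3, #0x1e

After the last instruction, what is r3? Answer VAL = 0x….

[0] flags=1001 → (cmp)
[1] flags=1001 VS?T → r2=0xe5
[2] flags=1001 LS?T → r2=0xf6
[3] flags=1001 CS?F → skip
[4] flags=0010 → (cmp)
[5] flags=0010 MI?F → skip
[6] flags=0010 CC?F → skip
[7] flags=0010 CS?T → r3=0x45
[8] flags=0011 → (cmp)
[9] flags=0011 PL?T → r3=0xe4
[10] flags=0011 CS?T → r3=0xc6

VAL = 0xc6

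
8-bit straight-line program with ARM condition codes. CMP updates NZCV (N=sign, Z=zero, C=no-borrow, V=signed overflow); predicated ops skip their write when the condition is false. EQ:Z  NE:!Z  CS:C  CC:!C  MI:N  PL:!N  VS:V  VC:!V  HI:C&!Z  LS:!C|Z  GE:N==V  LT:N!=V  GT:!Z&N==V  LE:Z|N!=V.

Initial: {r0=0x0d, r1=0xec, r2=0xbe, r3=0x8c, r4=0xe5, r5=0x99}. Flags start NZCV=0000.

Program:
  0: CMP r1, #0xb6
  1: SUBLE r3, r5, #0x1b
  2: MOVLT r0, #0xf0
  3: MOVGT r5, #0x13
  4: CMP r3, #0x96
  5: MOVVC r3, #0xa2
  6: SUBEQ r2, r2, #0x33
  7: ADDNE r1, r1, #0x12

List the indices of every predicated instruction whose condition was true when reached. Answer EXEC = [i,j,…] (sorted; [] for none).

0: ✓ CMP  NZCV=0010
1: · SUBLE
2: · MOVLT
3: ✓ MOVGT  r5←0x13
4: ✓ CMP  NZCV=1000
5: ✓ MOVVC  r3←0xa2
6: · SUBEQ
7: ✓ ADDNE  r1←0xfe

EXEC = [3,5,7]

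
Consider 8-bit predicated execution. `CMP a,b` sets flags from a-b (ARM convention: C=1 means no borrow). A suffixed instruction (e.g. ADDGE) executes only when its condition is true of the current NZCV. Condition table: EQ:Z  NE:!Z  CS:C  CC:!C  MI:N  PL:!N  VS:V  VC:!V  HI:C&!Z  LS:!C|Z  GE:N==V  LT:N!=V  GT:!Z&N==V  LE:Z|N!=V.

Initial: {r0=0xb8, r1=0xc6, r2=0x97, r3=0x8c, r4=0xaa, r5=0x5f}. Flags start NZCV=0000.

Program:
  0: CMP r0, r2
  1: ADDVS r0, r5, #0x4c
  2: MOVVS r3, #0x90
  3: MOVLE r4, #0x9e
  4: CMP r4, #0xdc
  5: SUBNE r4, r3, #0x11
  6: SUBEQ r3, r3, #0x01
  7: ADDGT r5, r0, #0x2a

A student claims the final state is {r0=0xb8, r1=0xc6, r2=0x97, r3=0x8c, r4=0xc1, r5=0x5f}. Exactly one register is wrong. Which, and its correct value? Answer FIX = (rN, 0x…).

0: ✓ CMP  NZCV=0010
1: · ADDVS
2: · MOVVS
3: · MOVLE
4: ✓ CMP  NZCV=1000
5: ✓ SUBNE  r4←0x7b
6: · SUBEQ
7: · ADDGT

FIX = (r4, 0x7b)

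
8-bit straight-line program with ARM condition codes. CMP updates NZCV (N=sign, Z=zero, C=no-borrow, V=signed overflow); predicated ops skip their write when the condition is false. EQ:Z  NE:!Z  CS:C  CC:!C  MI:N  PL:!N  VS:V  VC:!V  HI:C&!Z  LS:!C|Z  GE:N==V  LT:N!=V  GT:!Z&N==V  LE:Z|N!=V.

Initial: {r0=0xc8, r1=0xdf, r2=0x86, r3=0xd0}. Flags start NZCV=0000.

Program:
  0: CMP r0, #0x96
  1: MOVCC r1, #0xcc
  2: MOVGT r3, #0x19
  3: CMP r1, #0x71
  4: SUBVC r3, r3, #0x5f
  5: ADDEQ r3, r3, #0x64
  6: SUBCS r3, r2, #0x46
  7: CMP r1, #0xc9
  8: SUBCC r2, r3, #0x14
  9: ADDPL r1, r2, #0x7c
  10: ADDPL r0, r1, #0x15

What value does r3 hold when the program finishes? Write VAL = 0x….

VAL = 0x40

[0] flags=0010 → (cmp)
[1] flags=0010 CC?F → skip
[2] flags=0010 GT?T → r3=0x19
[3] flags=0011 → (cmp)
[4] flags=0011 VC?F → skip
[5] flags=0011 EQ?F → skip
[6] flags=0011 CS?T → r3=0x40
[7] flags=0010 → (cmp)
[8] flags=0010 CC?F → skip
[9] flags=0010 PL?T → r1=0x02
[10] flags=0010 PL?T → r0=0x17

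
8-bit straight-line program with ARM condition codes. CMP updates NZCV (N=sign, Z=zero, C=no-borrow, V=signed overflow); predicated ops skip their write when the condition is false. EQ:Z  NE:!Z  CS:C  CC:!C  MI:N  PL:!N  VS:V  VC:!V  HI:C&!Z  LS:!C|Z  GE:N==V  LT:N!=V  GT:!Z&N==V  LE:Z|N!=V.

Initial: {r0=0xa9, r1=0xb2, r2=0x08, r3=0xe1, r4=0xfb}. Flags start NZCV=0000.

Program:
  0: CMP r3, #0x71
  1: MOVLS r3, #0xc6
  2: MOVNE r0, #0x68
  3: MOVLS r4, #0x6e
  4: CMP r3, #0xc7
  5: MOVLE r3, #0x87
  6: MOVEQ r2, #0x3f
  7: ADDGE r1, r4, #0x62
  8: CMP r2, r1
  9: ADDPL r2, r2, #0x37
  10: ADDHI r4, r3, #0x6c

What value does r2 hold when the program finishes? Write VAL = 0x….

VAL = 0x08

0: ✓ CMP  NZCV=0011
1: · MOVLS
2: ✓ MOVNE  r0←0x68
3: · MOVLS
4: ✓ CMP  NZCV=0010
5: · MOVLE
6: · MOVEQ
7: ✓ ADDGE  r1←0x5d
8: ✓ CMP  NZCV=1000
9: · ADDPL
10: · ADDHI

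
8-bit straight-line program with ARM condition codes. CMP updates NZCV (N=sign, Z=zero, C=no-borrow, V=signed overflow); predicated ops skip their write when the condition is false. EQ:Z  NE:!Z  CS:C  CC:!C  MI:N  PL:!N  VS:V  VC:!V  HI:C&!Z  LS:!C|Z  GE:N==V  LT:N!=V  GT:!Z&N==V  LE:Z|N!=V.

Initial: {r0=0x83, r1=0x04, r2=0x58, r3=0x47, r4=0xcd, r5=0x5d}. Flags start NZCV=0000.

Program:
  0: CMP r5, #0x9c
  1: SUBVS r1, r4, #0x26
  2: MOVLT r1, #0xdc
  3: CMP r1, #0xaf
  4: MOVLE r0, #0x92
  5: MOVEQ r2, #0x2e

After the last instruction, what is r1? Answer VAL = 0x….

VAL = 0xa7

[0] flags=1001 → (cmp)
[1] flags=1001 VS?T → r1=0xa7
[2] flags=1001 LT?F → skip
[3] flags=1000 → (cmp)
[4] flags=1000 LE?T → r0=0x92
[5] flags=1000 EQ?F → skip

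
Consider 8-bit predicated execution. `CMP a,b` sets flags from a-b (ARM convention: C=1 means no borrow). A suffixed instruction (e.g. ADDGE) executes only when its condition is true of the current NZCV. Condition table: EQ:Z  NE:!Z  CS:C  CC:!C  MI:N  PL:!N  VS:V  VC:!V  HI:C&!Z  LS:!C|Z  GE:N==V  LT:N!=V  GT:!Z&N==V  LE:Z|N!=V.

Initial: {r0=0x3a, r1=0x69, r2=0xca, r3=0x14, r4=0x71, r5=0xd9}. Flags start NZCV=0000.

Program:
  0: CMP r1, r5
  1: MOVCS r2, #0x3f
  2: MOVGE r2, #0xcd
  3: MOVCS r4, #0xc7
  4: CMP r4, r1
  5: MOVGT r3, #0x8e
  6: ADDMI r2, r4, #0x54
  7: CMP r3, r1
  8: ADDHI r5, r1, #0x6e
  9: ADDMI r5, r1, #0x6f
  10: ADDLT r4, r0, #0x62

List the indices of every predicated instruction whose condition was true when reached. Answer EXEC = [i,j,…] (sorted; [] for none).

EXEC = [2,5,8,10]

0: ✓ CMP  NZCV=1001
1: · MOVCS
2: ✓ MOVGE  r2←0xcd
3: · MOVCS
4: ✓ CMP  NZCV=0010
5: ✓ MOVGT  r3←0x8e
6: · ADDMI
7: ✓ CMP  NZCV=0011
8: ✓ ADDHI  r5←0xd7
9: · ADDMI
10: ✓ ADDLT  r4←0x9c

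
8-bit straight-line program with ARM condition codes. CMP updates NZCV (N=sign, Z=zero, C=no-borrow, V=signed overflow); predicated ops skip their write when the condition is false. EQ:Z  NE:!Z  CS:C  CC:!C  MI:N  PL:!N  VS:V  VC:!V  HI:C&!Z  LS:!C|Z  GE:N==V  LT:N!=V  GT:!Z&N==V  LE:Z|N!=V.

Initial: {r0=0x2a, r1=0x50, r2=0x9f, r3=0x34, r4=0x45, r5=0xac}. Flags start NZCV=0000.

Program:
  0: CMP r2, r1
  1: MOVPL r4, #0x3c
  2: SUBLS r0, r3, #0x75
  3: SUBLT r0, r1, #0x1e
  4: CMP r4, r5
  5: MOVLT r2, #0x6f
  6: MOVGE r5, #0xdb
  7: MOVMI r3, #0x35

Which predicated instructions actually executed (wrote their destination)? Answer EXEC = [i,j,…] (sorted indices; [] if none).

[0] flags=0011 → (cmp)
[1] flags=0011 PL?T → r4=0x3c
[2] flags=0011 LS?F → skip
[3] flags=0011 LT?T → r0=0x32
[4] flags=1001 → (cmp)
[5] flags=1001 LT?F → skip
[6] flags=1001 GE?T → r5=0xdb
[7] flags=1001 MI?T → r3=0x35

EXEC = [1,3,6,7]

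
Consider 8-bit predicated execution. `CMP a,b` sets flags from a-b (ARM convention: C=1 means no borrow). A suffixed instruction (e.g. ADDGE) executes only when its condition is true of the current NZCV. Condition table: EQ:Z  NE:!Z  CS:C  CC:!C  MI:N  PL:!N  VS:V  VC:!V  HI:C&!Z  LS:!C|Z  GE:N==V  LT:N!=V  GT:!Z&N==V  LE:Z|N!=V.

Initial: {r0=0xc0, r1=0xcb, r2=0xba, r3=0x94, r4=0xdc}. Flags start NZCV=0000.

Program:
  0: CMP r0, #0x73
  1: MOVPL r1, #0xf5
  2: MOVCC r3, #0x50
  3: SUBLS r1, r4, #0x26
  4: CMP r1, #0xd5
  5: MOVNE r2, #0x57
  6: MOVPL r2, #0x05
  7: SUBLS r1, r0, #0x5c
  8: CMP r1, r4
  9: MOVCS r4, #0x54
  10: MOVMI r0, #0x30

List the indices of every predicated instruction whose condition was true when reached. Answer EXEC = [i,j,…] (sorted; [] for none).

EXEC = [1,5,6,9]

0: ✓ CMP  NZCV=0011
1: ✓ MOVPL  r1←0xf5
2: · MOVCC
3: · SUBLS
4: ✓ CMP  NZCV=0010
5: ✓ MOVNE  r2←0x57
6: ✓ MOVPL  r2←0x05
7: · SUBLS
8: ✓ CMP  NZCV=0010
9: ✓ MOVCS  r4←0x54
10: · MOVMI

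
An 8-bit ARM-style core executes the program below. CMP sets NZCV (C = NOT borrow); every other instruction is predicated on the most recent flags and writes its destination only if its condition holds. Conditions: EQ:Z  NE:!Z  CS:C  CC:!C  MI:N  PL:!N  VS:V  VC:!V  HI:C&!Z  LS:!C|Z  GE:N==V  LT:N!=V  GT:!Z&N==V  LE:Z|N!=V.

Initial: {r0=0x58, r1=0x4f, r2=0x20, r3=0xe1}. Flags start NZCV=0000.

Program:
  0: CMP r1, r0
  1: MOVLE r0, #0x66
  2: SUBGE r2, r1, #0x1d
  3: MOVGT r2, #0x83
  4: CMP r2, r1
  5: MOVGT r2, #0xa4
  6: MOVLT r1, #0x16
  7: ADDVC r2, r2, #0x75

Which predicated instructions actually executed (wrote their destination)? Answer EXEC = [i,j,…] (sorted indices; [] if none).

EXEC = [1,6,7]

0: ✓ CMP  NZCV=1000
1: ✓ MOVLE  r0←0x66
2: · SUBGE
3: · MOVGT
4: ✓ CMP  NZCV=1000
5: · MOVGT
6: ✓ MOVLT  r1←0x16
7: ✓ ADDVC  r2←0x95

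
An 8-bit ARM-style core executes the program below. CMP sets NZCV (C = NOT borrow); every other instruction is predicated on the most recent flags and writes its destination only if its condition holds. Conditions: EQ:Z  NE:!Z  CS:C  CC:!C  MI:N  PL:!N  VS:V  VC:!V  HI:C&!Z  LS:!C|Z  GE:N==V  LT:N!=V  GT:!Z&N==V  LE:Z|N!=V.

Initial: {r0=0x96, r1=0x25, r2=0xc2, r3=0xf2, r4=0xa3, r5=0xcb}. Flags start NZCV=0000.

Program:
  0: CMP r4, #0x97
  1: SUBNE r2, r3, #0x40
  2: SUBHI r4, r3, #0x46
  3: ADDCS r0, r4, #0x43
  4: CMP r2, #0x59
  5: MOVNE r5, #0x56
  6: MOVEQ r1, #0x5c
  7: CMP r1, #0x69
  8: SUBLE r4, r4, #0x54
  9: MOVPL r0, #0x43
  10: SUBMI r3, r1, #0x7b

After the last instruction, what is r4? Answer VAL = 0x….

[0] flags=0010 → (cmp)
[1] flags=0010 NE?T → r2=0xb2
[2] flags=0010 HI?T → r4=0xac
[3] flags=0010 CS?T → r0=0xef
[4] flags=0011 → (cmp)
[5] flags=0011 NE?T → r5=0x56
[6] flags=0011 EQ?F → skip
[7] flags=1000 → (cmp)
[8] flags=1000 LE?T → r4=0x58
[9] flags=1000 PL?F → skip
[10] flags=1000 MI?T → r3=0xaa

VAL = 0x58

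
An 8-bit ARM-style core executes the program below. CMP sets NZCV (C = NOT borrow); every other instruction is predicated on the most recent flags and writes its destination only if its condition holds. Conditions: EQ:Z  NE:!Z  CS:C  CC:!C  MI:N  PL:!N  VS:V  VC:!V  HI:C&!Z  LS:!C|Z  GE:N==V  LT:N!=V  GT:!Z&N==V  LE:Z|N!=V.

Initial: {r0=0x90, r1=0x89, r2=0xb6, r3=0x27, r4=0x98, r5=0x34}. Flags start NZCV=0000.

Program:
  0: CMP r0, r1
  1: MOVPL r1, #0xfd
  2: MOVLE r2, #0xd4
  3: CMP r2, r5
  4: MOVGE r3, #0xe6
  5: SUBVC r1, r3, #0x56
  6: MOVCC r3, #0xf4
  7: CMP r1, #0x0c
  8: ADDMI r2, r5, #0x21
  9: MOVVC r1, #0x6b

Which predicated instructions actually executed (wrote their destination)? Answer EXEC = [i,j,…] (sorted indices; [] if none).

EXEC = [1,5,8,9]

0: ✓ CMP  NZCV=0010
1: ✓ MOVPL  r1←0xfd
2: · MOVLE
3: ✓ CMP  NZCV=1010
4: · MOVGE
5: ✓ SUBVC  r1←0xd1
6: · MOVCC
7: ✓ CMP  NZCV=1010
8: ✓ ADDMI  r2←0x55
9: ✓ MOVVC  r1←0x6b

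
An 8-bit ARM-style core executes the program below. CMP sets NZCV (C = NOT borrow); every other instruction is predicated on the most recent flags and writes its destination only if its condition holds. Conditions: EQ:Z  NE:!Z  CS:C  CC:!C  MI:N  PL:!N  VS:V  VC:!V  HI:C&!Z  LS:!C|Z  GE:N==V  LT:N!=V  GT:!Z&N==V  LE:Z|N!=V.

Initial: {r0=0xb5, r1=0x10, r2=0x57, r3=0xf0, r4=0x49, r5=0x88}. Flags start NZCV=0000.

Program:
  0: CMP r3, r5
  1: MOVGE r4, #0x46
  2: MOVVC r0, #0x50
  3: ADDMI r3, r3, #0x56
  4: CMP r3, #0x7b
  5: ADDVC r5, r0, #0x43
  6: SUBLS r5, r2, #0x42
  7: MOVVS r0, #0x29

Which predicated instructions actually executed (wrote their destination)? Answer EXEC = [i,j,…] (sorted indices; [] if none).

EXEC = [1,2,7]

0: ✓ CMP  NZCV=0010
1: ✓ MOVGE  r4←0x46
2: ✓ MOVVC  r0←0x50
3: · ADDMI
4: ✓ CMP  NZCV=0011
5: · ADDVC
6: · SUBLS
7: ✓ MOVVS  r0←0x29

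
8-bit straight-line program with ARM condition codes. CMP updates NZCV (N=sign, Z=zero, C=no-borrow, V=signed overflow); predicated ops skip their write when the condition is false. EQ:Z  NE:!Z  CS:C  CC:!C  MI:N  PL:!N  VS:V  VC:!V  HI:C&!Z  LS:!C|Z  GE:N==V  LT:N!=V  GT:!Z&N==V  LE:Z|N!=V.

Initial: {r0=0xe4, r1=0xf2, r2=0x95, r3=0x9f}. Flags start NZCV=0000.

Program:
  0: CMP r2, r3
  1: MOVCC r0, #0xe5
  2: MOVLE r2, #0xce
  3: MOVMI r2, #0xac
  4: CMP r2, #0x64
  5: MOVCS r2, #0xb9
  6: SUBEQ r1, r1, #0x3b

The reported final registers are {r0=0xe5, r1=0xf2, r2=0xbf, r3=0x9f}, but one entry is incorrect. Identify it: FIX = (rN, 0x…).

FIX = (r2, 0xb9)

0: ✓ CMP  NZCV=1000
1: ✓ MOVCC  r0←0xe5
2: ✓ MOVLE  r2←0xce
3: ✓ MOVMI  r2←0xac
4: ✓ CMP  NZCV=0011
5: ✓ MOVCS  r2←0xb9
6: · SUBEQ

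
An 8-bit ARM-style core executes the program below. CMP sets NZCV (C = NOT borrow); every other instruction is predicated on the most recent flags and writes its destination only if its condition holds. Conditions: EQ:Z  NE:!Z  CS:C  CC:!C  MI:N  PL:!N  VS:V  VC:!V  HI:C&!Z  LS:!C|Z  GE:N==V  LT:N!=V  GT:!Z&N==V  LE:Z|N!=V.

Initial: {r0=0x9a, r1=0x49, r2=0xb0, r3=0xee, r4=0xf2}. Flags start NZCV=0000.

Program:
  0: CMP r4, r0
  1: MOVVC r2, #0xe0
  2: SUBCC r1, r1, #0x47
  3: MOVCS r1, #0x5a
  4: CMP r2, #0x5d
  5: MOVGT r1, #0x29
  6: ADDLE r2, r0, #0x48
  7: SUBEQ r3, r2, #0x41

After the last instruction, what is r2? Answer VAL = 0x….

0: ✓ CMP  NZCV=0010
1: ✓ MOVVC  r2←0xe0
2: · SUBCC
3: ✓ MOVCS  r1←0x5a
4: ✓ CMP  NZCV=1010
5: · MOVGT
6: ✓ ADDLE  r2←0xe2
7: · SUBEQ

VAL = 0xe2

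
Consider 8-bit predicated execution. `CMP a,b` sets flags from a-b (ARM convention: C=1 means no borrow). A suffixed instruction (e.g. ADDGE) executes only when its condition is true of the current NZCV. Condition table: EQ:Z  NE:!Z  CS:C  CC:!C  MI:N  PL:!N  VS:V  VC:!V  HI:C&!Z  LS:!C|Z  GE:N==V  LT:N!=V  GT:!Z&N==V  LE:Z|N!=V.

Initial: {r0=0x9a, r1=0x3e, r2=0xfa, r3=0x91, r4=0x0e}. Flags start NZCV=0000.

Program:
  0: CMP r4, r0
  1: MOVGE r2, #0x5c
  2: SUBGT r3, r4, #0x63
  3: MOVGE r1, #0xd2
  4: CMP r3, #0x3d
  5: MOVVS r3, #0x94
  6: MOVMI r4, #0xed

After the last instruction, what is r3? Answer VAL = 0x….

[0] flags=0000 → (cmp)
[1] flags=0000 GE?T → r2=0x5c
[2] flags=0000 GT?T → r3=0xab
[3] flags=0000 GE?T → r1=0xd2
[4] flags=0011 → (cmp)
[5] flags=0011 VS?T → r3=0x94
[6] flags=0011 MI?F → skip

VAL = 0x94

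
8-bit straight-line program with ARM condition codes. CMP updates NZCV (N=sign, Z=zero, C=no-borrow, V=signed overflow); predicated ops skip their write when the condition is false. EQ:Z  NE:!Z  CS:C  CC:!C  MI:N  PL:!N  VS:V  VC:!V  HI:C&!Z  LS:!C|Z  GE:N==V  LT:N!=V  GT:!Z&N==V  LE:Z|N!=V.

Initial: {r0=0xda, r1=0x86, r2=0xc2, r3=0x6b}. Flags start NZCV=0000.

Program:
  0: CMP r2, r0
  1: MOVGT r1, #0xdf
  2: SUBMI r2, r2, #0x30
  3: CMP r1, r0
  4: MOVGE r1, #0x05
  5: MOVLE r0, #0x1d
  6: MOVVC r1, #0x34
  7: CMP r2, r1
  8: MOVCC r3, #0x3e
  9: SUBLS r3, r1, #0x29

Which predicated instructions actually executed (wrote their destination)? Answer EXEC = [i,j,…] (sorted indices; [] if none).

EXEC = [2,5,6]

[0] flags=1000 → (cmp)
[1] flags=1000 GT?F → skip
[2] flags=1000 MI?T → r2=0x92
[3] flags=1000 → (cmp)
[4] flags=1000 GE?F → skip
[5] flags=1000 LE?T → r0=0x1d
[6] flags=1000 VC?T → r1=0x34
[7] flags=0011 → (cmp)
[8] flags=0011 CC?F → skip
[9] flags=0011 LS?F → skip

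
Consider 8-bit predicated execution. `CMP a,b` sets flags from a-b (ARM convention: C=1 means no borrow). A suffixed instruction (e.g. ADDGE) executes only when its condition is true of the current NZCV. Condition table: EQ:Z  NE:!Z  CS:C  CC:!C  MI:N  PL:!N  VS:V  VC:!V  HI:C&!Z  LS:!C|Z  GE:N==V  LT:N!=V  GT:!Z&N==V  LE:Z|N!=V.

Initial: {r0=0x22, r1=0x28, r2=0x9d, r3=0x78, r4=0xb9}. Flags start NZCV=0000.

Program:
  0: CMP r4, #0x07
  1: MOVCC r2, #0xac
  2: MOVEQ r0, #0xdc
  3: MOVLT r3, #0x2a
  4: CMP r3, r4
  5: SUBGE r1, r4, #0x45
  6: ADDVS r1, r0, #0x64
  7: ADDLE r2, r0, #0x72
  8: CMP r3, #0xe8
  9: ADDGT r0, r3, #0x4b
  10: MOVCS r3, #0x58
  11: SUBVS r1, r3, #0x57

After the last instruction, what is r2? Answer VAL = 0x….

VAL = 0x9d

0: ✓ CMP  NZCV=1010
1: · MOVCC
2: · MOVEQ
3: ✓ MOVLT  r3←0x2a
4: ✓ CMP  NZCV=0000
5: ✓ SUBGE  r1←0x74
6: · ADDVS
7: · ADDLE
8: ✓ CMP  NZCV=0000
9: ✓ ADDGT  r0←0x75
10: · MOVCS
11: · SUBVS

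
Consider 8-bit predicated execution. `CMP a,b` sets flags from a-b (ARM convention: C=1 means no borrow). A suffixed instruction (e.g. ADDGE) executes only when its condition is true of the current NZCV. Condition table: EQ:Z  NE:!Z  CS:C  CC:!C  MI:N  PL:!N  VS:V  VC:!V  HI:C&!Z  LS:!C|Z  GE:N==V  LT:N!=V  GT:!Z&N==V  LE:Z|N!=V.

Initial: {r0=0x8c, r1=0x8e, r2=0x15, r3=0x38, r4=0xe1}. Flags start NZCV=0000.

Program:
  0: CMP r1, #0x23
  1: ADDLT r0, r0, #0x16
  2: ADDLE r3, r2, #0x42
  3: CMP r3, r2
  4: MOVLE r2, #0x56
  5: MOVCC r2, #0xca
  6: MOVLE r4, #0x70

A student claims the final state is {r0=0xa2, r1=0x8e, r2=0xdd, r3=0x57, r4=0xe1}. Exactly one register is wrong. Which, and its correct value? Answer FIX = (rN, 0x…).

[0] flags=0011 → (cmp)
[1] flags=0011 LT?T → r0=0xa2
[2] flags=0011 LE?T → r3=0x57
[3] flags=0010 → (cmp)
[4] flags=0010 LE?F → skip
[5] flags=0010 CC?F → skip
[6] flags=0010 LE?F → skip

FIX = (r2, 0x15)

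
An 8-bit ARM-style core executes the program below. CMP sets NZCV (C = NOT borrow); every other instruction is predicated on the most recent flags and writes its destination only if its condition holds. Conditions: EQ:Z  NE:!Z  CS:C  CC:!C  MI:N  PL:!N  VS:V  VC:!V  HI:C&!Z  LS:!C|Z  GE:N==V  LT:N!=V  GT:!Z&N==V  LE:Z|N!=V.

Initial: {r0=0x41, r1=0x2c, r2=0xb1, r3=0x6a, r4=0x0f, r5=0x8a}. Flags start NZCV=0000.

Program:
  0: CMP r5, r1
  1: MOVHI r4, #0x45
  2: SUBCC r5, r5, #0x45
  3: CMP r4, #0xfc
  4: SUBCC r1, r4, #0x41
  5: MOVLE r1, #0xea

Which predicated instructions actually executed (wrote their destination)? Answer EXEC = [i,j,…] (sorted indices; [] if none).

[0] flags=0011 → (cmp)
[1] flags=0011 HI?T → r4=0x45
[2] flags=0011 CC?F → skip
[3] flags=0000 → (cmp)
[4] flags=0000 CC?T → r1=0x04
[5] flags=0000 LE?F → skip

EXEC = [1,4]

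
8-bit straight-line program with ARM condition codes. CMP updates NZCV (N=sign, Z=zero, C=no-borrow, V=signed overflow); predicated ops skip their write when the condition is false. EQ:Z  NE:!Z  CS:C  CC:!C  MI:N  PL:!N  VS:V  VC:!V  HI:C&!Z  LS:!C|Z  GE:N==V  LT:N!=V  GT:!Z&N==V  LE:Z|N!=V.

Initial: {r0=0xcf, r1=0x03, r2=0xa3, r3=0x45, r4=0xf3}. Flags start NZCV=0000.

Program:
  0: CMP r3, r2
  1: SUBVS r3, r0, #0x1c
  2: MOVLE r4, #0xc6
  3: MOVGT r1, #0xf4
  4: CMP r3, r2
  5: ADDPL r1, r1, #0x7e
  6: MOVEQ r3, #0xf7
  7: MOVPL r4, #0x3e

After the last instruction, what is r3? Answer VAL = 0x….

VAL = 0xb3

0: ✓ CMP  NZCV=1001
1: ✓ SUBVS  r3←0xb3
2: · MOVLE
3: ✓ MOVGT  r1←0xf4
4: ✓ CMP  NZCV=0010
5: ✓ ADDPL  r1←0x72
6: · MOVEQ
7: ✓ MOVPL  r4←0x3e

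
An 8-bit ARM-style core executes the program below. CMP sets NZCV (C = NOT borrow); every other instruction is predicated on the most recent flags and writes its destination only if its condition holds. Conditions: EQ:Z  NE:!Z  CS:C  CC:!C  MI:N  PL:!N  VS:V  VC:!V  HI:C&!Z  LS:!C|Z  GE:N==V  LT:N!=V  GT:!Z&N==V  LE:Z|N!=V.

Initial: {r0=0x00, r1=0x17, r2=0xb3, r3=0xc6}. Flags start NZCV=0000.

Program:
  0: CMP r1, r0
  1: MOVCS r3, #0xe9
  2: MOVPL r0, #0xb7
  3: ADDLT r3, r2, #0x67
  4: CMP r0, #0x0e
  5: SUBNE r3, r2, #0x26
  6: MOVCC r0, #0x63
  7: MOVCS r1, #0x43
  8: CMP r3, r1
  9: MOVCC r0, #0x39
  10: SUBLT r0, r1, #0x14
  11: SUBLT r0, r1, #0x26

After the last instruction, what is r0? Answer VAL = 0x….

VAL = 0x1d

[0] flags=0010 → (cmp)
[1] flags=0010 CS?T → r3=0xe9
[2] flags=0010 PL?T → r0=0xb7
[3] flags=0010 LT?F → skip
[4] flags=1010 → (cmp)
[5] flags=1010 NE?T → r3=0x8d
[6] flags=1010 CC?F → skip
[7] flags=1010 CS?T → r1=0x43
[8] flags=0011 → (cmp)
[9] flags=0011 CC?F → skip
[10] flags=0011 LT?T → r0=0x2f
[11] flags=0011 LT?T → r0=0x1d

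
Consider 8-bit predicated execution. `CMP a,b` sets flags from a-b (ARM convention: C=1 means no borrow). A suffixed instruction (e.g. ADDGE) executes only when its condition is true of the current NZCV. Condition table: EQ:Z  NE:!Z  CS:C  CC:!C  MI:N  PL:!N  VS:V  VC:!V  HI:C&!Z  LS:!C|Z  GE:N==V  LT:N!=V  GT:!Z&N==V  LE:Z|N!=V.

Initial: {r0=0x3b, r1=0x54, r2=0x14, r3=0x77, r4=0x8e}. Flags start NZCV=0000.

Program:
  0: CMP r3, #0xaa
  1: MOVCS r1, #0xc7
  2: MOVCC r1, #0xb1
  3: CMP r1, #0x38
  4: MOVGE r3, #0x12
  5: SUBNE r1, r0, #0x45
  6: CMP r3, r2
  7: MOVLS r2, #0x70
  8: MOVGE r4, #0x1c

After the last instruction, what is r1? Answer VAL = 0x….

[0] flags=1001 → (cmp)
[1] flags=1001 CS?F → skip
[2] flags=1001 CC?T → r1=0xb1
[3] flags=0011 → (cmp)
[4] flags=0011 GE?F → skip
[5] flags=0011 NE?T → r1=0xf6
[6] flags=0010 → (cmp)
[7] flags=0010 LS?F → skip
[8] flags=0010 GE?T → r4=0x1c

VAL = 0xf6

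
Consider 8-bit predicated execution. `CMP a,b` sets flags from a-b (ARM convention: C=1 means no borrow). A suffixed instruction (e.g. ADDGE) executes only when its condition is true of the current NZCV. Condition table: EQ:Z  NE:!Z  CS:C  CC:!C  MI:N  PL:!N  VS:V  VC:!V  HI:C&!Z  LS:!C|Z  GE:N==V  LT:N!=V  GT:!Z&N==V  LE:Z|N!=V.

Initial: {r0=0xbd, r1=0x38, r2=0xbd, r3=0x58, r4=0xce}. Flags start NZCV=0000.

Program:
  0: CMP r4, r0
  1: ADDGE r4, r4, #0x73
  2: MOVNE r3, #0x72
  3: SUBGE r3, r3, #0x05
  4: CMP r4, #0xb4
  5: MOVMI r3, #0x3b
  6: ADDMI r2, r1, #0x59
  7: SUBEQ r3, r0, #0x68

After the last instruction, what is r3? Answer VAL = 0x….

VAL = 0x3b

[0] flags=0010 → (cmp)
[1] flags=0010 GE?T → r4=0x41
[2] flags=0010 NE?T → r3=0x72
[3] flags=0010 GE?T → r3=0x6d
[4] flags=1001 → (cmp)
[5] flags=1001 MI?T → r3=0x3b
[6] flags=1001 MI?T → r2=0x91
[7] flags=1001 EQ?F → skip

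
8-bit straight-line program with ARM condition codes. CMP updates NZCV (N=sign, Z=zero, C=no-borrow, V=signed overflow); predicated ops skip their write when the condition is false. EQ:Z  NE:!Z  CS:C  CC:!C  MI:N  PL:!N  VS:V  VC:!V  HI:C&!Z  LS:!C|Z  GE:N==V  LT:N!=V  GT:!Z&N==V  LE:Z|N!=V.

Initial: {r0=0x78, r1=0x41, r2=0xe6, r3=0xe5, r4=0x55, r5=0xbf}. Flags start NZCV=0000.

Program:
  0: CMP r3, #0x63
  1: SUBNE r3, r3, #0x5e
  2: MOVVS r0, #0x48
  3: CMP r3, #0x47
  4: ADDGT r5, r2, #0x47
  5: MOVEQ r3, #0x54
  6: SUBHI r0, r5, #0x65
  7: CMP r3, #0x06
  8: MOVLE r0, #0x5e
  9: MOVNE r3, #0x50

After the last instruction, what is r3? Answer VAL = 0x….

VAL = 0x50

0: ✓ CMP  NZCV=1010
1: ✓ SUBNE  r3←0x87
2: · MOVVS
3: ✓ CMP  NZCV=0011
4: · ADDGT
5: · MOVEQ
6: ✓ SUBHI  r0←0x5a
7: ✓ CMP  NZCV=1010
8: ✓ MOVLE  r0←0x5e
9: ✓ MOVNE  r3←0x50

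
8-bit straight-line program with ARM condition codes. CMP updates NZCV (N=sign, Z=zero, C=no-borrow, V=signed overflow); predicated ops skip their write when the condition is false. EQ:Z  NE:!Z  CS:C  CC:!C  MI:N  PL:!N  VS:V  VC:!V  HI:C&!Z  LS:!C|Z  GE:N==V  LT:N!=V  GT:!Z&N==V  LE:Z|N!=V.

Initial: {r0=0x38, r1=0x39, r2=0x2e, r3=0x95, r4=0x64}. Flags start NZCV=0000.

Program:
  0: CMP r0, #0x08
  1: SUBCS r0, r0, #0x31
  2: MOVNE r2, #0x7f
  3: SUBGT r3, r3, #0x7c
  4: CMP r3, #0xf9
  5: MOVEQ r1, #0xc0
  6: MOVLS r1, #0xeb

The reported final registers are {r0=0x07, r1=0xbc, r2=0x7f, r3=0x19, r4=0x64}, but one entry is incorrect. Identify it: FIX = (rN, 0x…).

0: ✓ CMP  NZCV=0010
1: ✓ SUBCS  r0←0x07
2: ✓ MOVNE  r2←0x7f
3: ✓ SUBGT  r3←0x19
4: ✓ CMP  NZCV=0000
5: · MOVEQ
6: ✓ MOVLS  r1←0xeb

FIX = (r1, 0xeb)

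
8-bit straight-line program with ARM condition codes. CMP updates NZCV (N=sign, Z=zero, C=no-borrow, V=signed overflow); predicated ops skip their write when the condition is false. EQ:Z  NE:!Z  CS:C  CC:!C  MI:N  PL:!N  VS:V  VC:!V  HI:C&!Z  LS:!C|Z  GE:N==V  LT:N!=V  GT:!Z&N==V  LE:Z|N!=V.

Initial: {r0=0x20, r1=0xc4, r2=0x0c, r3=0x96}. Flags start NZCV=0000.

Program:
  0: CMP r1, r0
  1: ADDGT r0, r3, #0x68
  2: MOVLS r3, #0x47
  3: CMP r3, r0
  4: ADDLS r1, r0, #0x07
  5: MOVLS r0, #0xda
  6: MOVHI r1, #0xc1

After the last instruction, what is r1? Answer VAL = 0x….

VAL = 0xc1

[0] flags=1010 → (cmp)
[1] flags=1010 GT?F → skip
[2] flags=1010 LS?F → skip
[3] flags=0011 → (cmp)
[4] flags=0011 LS?F → skip
[5] flags=0011 LS?F → skip
[6] flags=0011 HI?T → r1=0xc1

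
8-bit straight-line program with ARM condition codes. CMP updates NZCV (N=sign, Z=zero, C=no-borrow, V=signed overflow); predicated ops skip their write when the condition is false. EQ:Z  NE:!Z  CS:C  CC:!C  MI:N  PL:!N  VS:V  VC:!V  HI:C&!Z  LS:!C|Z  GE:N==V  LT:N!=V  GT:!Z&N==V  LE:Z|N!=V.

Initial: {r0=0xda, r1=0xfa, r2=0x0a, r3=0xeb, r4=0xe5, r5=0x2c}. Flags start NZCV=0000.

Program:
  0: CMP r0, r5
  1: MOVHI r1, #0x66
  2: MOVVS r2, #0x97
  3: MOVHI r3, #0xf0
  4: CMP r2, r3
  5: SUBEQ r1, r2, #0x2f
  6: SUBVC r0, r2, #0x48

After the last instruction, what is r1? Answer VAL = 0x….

[0] flags=1010 → (cmp)
[1] flags=1010 HI?T → r1=0x66
[2] flags=1010 VS?F → skip
[3] flags=1010 HI?T → r3=0xf0
[4] flags=0000 → (cmp)
[5] flags=0000 EQ?F → skip
[6] flags=0000 VC?T → r0=0xc2

VAL = 0x66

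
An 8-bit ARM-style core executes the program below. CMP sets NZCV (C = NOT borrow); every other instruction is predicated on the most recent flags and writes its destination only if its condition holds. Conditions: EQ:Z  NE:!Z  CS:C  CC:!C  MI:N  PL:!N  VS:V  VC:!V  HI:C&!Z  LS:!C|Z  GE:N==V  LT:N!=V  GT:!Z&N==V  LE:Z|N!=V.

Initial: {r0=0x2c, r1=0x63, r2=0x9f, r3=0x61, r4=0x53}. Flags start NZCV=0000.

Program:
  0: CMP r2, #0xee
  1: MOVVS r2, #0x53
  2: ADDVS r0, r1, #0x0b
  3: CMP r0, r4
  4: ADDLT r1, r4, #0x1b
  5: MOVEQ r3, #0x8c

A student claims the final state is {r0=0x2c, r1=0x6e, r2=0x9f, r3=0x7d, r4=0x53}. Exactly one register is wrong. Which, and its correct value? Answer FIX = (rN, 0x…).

FIX = (r3, 0x61)

0: ✓ CMP  NZCV=1000
1: · MOVVS
2: · ADDVS
3: ✓ CMP  NZCV=1000
4: ✓ ADDLT  r1←0x6e
5: · MOVEQ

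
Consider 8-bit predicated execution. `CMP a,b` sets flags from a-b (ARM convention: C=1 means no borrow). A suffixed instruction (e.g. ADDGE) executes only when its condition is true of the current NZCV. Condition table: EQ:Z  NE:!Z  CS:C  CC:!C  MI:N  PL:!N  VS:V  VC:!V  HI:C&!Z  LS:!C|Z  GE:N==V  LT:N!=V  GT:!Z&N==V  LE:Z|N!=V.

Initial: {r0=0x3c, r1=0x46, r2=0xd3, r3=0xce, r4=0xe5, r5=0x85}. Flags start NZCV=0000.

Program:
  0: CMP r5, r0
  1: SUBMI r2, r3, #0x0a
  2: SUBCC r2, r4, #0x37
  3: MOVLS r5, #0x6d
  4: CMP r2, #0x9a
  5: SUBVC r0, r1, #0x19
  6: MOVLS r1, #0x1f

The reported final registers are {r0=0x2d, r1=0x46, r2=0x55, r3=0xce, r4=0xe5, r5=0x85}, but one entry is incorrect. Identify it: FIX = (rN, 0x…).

[0] flags=0011 → (cmp)
[1] flags=0011 MI?F → skip
[2] flags=0011 CC?F → skip
[3] flags=0011 LS?F → skip
[4] flags=0010 → (cmp)
[5] flags=0010 VC?T → r0=0x2d
[6] flags=0010 LS?F → skip

FIX = (r2, 0xd3)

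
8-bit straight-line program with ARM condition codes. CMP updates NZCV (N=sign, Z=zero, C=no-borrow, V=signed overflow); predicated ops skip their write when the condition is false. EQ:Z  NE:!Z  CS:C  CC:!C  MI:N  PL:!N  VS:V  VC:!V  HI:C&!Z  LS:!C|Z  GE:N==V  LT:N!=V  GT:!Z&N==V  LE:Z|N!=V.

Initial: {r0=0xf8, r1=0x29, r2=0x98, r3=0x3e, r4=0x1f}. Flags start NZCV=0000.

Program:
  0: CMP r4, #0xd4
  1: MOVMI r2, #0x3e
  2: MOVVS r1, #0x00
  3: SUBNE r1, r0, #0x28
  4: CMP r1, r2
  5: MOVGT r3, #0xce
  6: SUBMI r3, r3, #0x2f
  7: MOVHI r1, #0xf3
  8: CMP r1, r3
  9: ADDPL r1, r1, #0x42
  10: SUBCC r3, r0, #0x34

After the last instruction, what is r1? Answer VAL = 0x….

VAL = 0x35

[0] flags=0000 → (cmp)
[1] flags=0000 MI?F → skip
[2] flags=0000 VS?F → skip
[3] flags=0000 NE?T → r1=0xd0
[4] flags=0010 → (cmp)
[5] flags=0010 GT?T → r3=0xce
[6] flags=0010 MI?F → skip
[7] flags=0010 HI?T → r1=0xf3
[8] flags=0010 → (cmp)
[9] flags=0010 PL?T → r1=0x35
[10] flags=0010 CC?F → skip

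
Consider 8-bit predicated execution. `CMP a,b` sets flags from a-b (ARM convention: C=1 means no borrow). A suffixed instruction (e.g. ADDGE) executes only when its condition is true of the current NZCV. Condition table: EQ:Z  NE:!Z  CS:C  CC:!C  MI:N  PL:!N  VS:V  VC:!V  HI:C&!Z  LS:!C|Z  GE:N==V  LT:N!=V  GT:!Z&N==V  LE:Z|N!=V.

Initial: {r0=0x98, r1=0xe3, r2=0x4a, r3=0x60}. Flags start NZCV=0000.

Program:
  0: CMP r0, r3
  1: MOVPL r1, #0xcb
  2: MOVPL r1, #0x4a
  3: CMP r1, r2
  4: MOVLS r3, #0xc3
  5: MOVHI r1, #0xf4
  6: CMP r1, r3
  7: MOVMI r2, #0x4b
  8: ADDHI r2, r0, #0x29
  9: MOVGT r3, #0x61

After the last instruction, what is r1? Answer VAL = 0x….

VAL = 0x4a

[0] flags=0011 → (cmp)
[1] flags=0011 PL?T → r1=0xcb
[2] flags=0011 PL?T → r1=0x4a
[3] flags=0110 → (cmp)
[4] flags=0110 LS?T → r3=0xc3
[5] flags=0110 HI?F → skip
[6] flags=1001 → (cmp)
[7] flags=1001 MI?T → r2=0x4b
[8] flags=1001 HI?F → skip
[9] flags=1001 GT?T → r3=0x61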